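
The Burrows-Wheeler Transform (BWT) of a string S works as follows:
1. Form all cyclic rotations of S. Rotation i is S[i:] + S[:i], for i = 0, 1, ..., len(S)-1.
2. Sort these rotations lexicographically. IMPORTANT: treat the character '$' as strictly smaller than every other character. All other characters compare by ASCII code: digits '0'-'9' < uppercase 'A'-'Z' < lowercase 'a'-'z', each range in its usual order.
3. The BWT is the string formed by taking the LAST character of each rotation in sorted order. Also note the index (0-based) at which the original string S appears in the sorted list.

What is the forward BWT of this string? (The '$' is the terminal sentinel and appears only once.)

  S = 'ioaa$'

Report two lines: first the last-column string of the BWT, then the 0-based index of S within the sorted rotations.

All 5 rotations (rotation i = S[i:]+S[:i]):
  rot[0] = ioaa$
  rot[1] = oaa$i
  rot[2] = aa$io
  rot[3] = a$ioa
  rot[4] = $ioaa
Sorted (with $ < everything):
  sorted[0] = $ioaa  (last char: 'a')
  sorted[1] = a$ioa  (last char: 'a')
  sorted[2] = aa$io  (last char: 'o')
  sorted[3] = ioaa$  (last char: '$')
  sorted[4] = oaa$i  (last char: 'i')
Last column: aao$i
Original string S is at sorted index 3

Answer: aao$i
3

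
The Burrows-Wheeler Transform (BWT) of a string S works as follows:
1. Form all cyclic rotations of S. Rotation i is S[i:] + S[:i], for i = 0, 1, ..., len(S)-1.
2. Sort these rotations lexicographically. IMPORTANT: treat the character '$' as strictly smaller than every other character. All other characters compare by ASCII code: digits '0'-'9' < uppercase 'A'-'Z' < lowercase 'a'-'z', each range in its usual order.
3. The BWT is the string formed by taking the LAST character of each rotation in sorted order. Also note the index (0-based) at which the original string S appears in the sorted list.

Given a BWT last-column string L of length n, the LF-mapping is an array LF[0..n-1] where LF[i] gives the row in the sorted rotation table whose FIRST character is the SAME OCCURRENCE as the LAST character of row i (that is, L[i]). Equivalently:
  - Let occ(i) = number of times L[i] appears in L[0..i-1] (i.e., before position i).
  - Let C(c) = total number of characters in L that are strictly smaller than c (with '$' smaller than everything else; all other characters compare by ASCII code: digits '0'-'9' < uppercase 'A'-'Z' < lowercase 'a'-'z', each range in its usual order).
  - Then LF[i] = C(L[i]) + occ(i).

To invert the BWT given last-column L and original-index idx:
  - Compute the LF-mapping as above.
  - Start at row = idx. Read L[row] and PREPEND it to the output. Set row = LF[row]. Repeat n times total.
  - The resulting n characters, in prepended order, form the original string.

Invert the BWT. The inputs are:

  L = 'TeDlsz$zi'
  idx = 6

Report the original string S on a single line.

Answer: sizzleDT$

Derivation:
LF mapping: 2 3 1 5 6 7 0 8 4
Walk LF starting at row 6, prepending L[row]:
  step 1: row=6, L[6]='$', prepend. Next row=LF[6]=0
  step 2: row=0, L[0]='T', prepend. Next row=LF[0]=2
  step 3: row=2, L[2]='D', prepend. Next row=LF[2]=1
  step 4: row=1, L[1]='e', prepend. Next row=LF[1]=3
  step 5: row=3, L[3]='l', prepend. Next row=LF[3]=5
  step 6: row=5, L[5]='z', prepend. Next row=LF[5]=7
  step 7: row=7, L[7]='z', prepend. Next row=LF[7]=8
  step 8: row=8, L[8]='i', prepend. Next row=LF[8]=4
  step 9: row=4, L[4]='s', prepend. Next row=LF[4]=6
Reversed output: sizzleDT$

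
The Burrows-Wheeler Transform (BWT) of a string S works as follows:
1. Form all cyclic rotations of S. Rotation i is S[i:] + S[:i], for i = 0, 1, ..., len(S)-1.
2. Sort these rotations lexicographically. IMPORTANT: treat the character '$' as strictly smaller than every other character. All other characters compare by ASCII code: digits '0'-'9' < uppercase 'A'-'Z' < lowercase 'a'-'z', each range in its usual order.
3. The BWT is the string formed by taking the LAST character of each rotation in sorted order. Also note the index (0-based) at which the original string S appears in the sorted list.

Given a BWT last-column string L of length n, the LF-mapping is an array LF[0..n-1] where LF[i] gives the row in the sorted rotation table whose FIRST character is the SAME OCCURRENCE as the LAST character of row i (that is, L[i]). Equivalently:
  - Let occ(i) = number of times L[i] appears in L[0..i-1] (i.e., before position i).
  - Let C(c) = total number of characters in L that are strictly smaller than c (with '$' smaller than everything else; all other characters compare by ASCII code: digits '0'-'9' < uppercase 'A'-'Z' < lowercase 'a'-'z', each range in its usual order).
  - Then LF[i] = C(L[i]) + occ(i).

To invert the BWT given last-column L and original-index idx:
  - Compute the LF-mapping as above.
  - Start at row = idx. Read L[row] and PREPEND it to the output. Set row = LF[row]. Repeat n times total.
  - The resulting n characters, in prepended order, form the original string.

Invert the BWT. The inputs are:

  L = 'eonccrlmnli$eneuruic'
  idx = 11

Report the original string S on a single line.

Answer: millenniuoccurrence$

Derivation:
LF mapping: 4 15 12 1 2 16 9 11 13 10 7 0 5 14 6 18 17 19 8 3
Walk LF starting at row 11, prepending L[row]:
  step 1: row=11, L[11]='$', prepend. Next row=LF[11]=0
  step 2: row=0, L[0]='e', prepend. Next row=LF[0]=4
  step 3: row=4, L[4]='c', prepend. Next row=LF[4]=2
  step 4: row=2, L[2]='n', prepend. Next row=LF[2]=12
  step 5: row=12, L[12]='e', prepend. Next row=LF[12]=5
  step 6: row=5, L[5]='r', prepend. Next row=LF[5]=16
  step 7: row=16, L[16]='r', prepend. Next row=LF[16]=17
  step 8: row=17, L[17]='u', prepend. Next row=LF[17]=19
  step 9: row=19, L[19]='c', prepend. Next row=LF[19]=3
  step 10: row=3, L[3]='c', prepend. Next row=LF[3]=1
  step 11: row=1, L[1]='o', prepend. Next row=LF[1]=15
  step 12: row=15, L[15]='u', prepend. Next row=LF[15]=18
  step 13: row=18, L[18]='i', prepend. Next row=LF[18]=8
  step 14: row=8, L[8]='n', prepend. Next row=LF[8]=13
  step 15: row=13, L[13]='n', prepend. Next row=LF[13]=14
  step 16: row=14, L[14]='e', prepend. Next row=LF[14]=6
  step 17: row=6, L[6]='l', prepend. Next row=LF[6]=9
  step 18: row=9, L[9]='l', prepend. Next row=LF[9]=10
  step 19: row=10, L[10]='i', prepend. Next row=LF[10]=7
  step 20: row=7, L[7]='m', prepend. Next row=LF[7]=11
Reversed output: millenniuoccurrence$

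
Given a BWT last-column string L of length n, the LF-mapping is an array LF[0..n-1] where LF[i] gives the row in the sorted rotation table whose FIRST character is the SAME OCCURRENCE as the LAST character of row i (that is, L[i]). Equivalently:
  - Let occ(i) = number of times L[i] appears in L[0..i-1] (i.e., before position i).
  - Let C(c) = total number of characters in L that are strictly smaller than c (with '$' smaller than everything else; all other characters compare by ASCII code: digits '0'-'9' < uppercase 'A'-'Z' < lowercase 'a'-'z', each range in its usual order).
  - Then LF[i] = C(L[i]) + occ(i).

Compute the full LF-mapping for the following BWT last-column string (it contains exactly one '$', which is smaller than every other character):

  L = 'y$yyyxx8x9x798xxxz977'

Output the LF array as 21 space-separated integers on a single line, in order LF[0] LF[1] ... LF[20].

Answer: 16 0 17 18 19 9 10 4 11 6 12 1 7 5 13 14 15 20 8 2 3

Derivation:
Char counts: '$':1, '7':3, '8':2, '9':3, 'x':7, 'y':4, 'z':1
C (first-col start): C('$')=0, C('7')=1, C('8')=4, C('9')=6, C('x')=9, C('y')=16, C('z')=20
L[0]='y': occ=0, LF[0]=C('y')+0=16+0=16
L[1]='$': occ=0, LF[1]=C('$')+0=0+0=0
L[2]='y': occ=1, LF[2]=C('y')+1=16+1=17
L[3]='y': occ=2, LF[3]=C('y')+2=16+2=18
L[4]='y': occ=3, LF[4]=C('y')+3=16+3=19
L[5]='x': occ=0, LF[5]=C('x')+0=9+0=9
L[6]='x': occ=1, LF[6]=C('x')+1=9+1=10
L[7]='8': occ=0, LF[7]=C('8')+0=4+0=4
L[8]='x': occ=2, LF[8]=C('x')+2=9+2=11
L[9]='9': occ=0, LF[9]=C('9')+0=6+0=6
L[10]='x': occ=3, LF[10]=C('x')+3=9+3=12
L[11]='7': occ=0, LF[11]=C('7')+0=1+0=1
L[12]='9': occ=1, LF[12]=C('9')+1=6+1=7
L[13]='8': occ=1, LF[13]=C('8')+1=4+1=5
L[14]='x': occ=4, LF[14]=C('x')+4=9+4=13
L[15]='x': occ=5, LF[15]=C('x')+5=9+5=14
L[16]='x': occ=6, LF[16]=C('x')+6=9+6=15
L[17]='z': occ=0, LF[17]=C('z')+0=20+0=20
L[18]='9': occ=2, LF[18]=C('9')+2=6+2=8
L[19]='7': occ=1, LF[19]=C('7')+1=1+1=2
L[20]='7': occ=2, LF[20]=C('7')+2=1+2=3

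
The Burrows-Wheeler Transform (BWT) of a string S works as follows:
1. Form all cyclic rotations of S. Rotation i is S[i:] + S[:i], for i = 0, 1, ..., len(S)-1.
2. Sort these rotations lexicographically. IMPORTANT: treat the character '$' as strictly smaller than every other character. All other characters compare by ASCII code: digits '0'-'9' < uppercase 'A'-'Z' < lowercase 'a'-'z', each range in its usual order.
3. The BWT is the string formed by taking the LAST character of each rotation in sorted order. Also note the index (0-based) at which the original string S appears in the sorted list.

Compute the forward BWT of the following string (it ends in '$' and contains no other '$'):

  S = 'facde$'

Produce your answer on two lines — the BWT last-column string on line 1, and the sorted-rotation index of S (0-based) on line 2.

Answer: efacd$
5

Derivation:
All 6 rotations (rotation i = S[i:]+S[:i]):
  rot[0] = facde$
  rot[1] = acde$f
  rot[2] = cde$fa
  rot[3] = de$fac
  rot[4] = e$facd
  rot[5] = $facde
Sorted (with $ < everything):
  sorted[0] = $facde  (last char: 'e')
  sorted[1] = acde$f  (last char: 'f')
  sorted[2] = cde$fa  (last char: 'a')
  sorted[3] = de$fac  (last char: 'c')
  sorted[4] = e$facd  (last char: 'd')
  sorted[5] = facde$  (last char: '$')
Last column: efacd$
Original string S is at sorted index 5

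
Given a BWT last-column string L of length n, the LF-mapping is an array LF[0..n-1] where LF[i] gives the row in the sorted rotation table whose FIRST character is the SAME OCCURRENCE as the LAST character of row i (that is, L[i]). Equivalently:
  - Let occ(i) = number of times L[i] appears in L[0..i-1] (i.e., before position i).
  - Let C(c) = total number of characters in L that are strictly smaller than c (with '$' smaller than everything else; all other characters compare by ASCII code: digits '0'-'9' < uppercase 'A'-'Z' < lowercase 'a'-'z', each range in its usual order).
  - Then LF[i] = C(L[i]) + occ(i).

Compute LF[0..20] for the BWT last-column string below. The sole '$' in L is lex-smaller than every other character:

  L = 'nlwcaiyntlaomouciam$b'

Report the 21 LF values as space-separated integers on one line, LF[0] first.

Char counts: '$':1, 'a':3, 'b':1, 'c':2, 'i':2, 'l':2, 'm':2, 'n':2, 'o':2, 't':1, 'u':1, 'w':1, 'y':1
C (first-col start): C('$')=0, C('a')=1, C('b')=4, C('c')=5, C('i')=7, C('l')=9, C('m')=11, C('n')=13, C('o')=15, C('t')=17, C('u')=18, C('w')=19, C('y')=20
L[0]='n': occ=0, LF[0]=C('n')+0=13+0=13
L[1]='l': occ=0, LF[1]=C('l')+0=9+0=9
L[2]='w': occ=0, LF[2]=C('w')+0=19+0=19
L[3]='c': occ=0, LF[3]=C('c')+0=5+0=5
L[4]='a': occ=0, LF[4]=C('a')+0=1+0=1
L[5]='i': occ=0, LF[5]=C('i')+0=7+0=7
L[6]='y': occ=0, LF[6]=C('y')+0=20+0=20
L[7]='n': occ=1, LF[7]=C('n')+1=13+1=14
L[8]='t': occ=0, LF[8]=C('t')+0=17+0=17
L[9]='l': occ=1, LF[9]=C('l')+1=9+1=10
L[10]='a': occ=1, LF[10]=C('a')+1=1+1=2
L[11]='o': occ=0, LF[11]=C('o')+0=15+0=15
L[12]='m': occ=0, LF[12]=C('m')+0=11+0=11
L[13]='o': occ=1, LF[13]=C('o')+1=15+1=16
L[14]='u': occ=0, LF[14]=C('u')+0=18+0=18
L[15]='c': occ=1, LF[15]=C('c')+1=5+1=6
L[16]='i': occ=1, LF[16]=C('i')+1=7+1=8
L[17]='a': occ=2, LF[17]=C('a')+2=1+2=3
L[18]='m': occ=1, LF[18]=C('m')+1=11+1=12
L[19]='$': occ=0, LF[19]=C('$')+0=0+0=0
L[20]='b': occ=0, LF[20]=C('b')+0=4+0=4

Answer: 13 9 19 5 1 7 20 14 17 10 2 15 11 16 18 6 8 3 12 0 4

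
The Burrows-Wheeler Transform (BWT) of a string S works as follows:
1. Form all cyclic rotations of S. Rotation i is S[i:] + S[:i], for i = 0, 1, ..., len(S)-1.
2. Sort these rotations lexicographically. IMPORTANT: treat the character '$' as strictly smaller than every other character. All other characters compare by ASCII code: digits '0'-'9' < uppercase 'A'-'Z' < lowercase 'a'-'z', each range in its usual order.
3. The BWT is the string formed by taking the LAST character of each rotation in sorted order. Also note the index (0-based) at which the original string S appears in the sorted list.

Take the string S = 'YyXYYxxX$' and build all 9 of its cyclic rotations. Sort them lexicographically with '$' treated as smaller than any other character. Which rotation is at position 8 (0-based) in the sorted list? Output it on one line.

All 9 rotations (rotation i = S[i:]+S[:i]):
  rot[0] = YyXYYxxX$
  rot[1] = yXYYxxX$Y
  rot[2] = XYYxxX$Yy
  rot[3] = YYxxX$YyX
  rot[4] = YxxX$YyXY
  rot[5] = xxX$YyXYY
  rot[6] = xX$YyXYYx
  rot[7] = X$YyXYYxx
  rot[8] = $YyXYYxxX
Sorted (with $ < everything):
  sorted[0] = $YyXYYxxX
  sorted[1] = X$YyXYYxx
  sorted[2] = XYYxxX$Yy
  sorted[3] = YYxxX$YyX
  sorted[4] = YxxX$YyXY
  sorted[5] = YyXYYxxX$
  sorted[6] = xX$YyXYYx
  sorted[7] = xxX$YyXYY
  sorted[8] = yXYYxxX$Y
sorted[8] = yXYYxxX$Y

Answer: yXYYxxX$Y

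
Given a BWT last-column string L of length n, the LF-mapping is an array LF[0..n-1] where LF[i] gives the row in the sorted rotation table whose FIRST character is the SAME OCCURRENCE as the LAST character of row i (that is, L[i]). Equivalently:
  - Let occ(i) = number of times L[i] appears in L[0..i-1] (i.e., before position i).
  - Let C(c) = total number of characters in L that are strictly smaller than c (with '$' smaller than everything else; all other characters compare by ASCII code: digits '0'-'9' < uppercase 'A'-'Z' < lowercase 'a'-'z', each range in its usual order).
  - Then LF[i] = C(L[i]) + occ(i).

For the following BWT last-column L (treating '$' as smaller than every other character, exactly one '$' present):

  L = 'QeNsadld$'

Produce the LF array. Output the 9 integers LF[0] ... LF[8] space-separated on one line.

Answer: 2 6 1 8 3 4 7 5 0

Derivation:
Char counts: '$':1, 'N':1, 'Q':1, 'a':1, 'd':2, 'e':1, 'l':1, 's':1
C (first-col start): C('$')=0, C('N')=1, C('Q')=2, C('a')=3, C('d')=4, C('e')=6, C('l')=7, C('s')=8
L[0]='Q': occ=0, LF[0]=C('Q')+0=2+0=2
L[1]='e': occ=0, LF[1]=C('e')+0=6+0=6
L[2]='N': occ=0, LF[2]=C('N')+0=1+0=1
L[3]='s': occ=0, LF[3]=C('s')+0=8+0=8
L[4]='a': occ=0, LF[4]=C('a')+0=3+0=3
L[5]='d': occ=0, LF[5]=C('d')+0=4+0=4
L[6]='l': occ=0, LF[6]=C('l')+0=7+0=7
L[7]='d': occ=1, LF[7]=C('d')+1=4+1=5
L[8]='$': occ=0, LF[8]=C('$')+0=0+0=0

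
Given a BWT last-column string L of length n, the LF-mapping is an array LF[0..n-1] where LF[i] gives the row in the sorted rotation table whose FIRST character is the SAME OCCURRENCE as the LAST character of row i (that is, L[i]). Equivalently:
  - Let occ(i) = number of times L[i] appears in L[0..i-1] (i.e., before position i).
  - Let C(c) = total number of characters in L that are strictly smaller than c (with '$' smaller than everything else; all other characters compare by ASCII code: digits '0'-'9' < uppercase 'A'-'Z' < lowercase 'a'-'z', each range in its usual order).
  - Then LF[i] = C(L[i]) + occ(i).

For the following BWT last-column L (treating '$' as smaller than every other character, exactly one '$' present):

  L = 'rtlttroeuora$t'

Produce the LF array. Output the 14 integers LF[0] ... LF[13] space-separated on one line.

Answer: 6 9 3 10 11 7 4 2 13 5 8 1 0 12

Derivation:
Char counts: '$':1, 'a':1, 'e':1, 'l':1, 'o':2, 'r':3, 't':4, 'u':1
C (first-col start): C('$')=0, C('a')=1, C('e')=2, C('l')=3, C('o')=4, C('r')=6, C('t')=9, C('u')=13
L[0]='r': occ=0, LF[0]=C('r')+0=6+0=6
L[1]='t': occ=0, LF[1]=C('t')+0=9+0=9
L[2]='l': occ=0, LF[2]=C('l')+0=3+0=3
L[3]='t': occ=1, LF[3]=C('t')+1=9+1=10
L[4]='t': occ=2, LF[4]=C('t')+2=9+2=11
L[5]='r': occ=1, LF[5]=C('r')+1=6+1=7
L[6]='o': occ=0, LF[6]=C('o')+0=4+0=4
L[7]='e': occ=0, LF[7]=C('e')+0=2+0=2
L[8]='u': occ=0, LF[8]=C('u')+0=13+0=13
L[9]='o': occ=1, LF[9]=C('o')+1=4+1=5
L[10]='r': occ=2, LF[10]=C('r')+2=6+2=8
L[11]='a': occ=0, LF[11]=C('a')+0=1+0=1
L[12]='$': occ=0, LF[12]=C('$')+0=0+0=0
L[13]='t': occ=3, LF[13]=C('t')+3=9+3=12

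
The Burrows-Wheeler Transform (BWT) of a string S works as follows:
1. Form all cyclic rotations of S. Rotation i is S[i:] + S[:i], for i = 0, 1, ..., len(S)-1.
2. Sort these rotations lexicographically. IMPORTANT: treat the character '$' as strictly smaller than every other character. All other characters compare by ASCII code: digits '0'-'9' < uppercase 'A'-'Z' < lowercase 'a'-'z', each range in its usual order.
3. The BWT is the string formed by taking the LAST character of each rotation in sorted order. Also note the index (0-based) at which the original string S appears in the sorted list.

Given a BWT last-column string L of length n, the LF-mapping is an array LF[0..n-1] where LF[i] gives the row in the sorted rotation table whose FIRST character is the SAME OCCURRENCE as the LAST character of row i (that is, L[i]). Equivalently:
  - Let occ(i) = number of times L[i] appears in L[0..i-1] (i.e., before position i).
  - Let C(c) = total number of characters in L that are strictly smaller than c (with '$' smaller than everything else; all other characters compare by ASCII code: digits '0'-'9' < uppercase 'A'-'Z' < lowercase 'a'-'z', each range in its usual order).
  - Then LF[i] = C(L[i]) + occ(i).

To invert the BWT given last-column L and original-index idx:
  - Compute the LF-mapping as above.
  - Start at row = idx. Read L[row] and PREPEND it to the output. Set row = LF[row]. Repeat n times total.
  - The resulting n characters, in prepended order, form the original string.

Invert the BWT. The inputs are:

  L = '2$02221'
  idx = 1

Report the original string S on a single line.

Answer: 012222$

Derivation:
LF mapping: 3 0 1 4 5 6 2
Walk LF starting at row 1, prepending L[row]:
  step 1: row=1, L[1]='$', prepend. Next row=LF[1]=0
  step 2: row=0, L[0]='2', prepend. Next row=LF[0]=3
  step 3: row=3, L[3]='2', prepend. Next row=LF[3]=4
  step 4: row=4, L[4]='2', prepend. Next row=LF[4]=5
  step 5: row=5, L[5]='2', prepend. Next row=LF[5]=6
  step 6: row=6, L[6]='1', prepend. Next row=LF[6]=2
  step 7: row=2, L[2]='0', prepend. Next row=LF[2]=1
Reversed output: 012222$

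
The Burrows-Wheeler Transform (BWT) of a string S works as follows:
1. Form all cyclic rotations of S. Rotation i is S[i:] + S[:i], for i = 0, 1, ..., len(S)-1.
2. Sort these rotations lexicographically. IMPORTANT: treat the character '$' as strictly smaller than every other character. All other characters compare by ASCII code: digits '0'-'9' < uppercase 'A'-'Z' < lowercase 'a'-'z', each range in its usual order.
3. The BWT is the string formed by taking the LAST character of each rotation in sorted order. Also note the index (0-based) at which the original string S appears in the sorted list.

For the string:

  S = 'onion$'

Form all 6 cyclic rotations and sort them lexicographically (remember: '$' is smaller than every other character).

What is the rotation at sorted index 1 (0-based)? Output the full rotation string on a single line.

Answer: ion$on

Derivation:
All 6 rotations (rotation i = S[i:]+S[:i]):
  rot[0] = onion$
  rot[1] = nion$o
  rot[2] = ion$on
  rot[3] = on$oni
  rot[4] = n$onio
  rot[5] = $onion
Sorted (with $ < everything):
  sorted[0] = $onion
  sorted[1] = ion$on
  sorted[2] = n$onio
  sorted[3] = nion$o
  sorted[4] = on$oni
  sorted[5] = onion$
sorted[1] = ion$on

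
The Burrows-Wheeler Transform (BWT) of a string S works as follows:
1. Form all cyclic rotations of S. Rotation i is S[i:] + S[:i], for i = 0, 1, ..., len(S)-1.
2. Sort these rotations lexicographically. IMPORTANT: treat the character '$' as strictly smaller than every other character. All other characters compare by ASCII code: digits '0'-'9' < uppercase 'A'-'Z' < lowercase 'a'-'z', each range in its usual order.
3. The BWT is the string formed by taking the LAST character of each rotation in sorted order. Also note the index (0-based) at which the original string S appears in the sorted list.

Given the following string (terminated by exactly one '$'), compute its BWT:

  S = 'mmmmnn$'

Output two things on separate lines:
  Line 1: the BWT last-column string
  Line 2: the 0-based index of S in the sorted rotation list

All 7 rotations (rotation i = S[i:]+S[:i]):
  rot[0] = mmmmnn$
  rot[1] = mmmnn$m
  rot[2] = mmnn$mm
  rot[3] = mnn$mmm
  rot[4] = nn$mmmm
  rot[5] = n$mmmmn
  rot[6] = $mmmmnn
Sorted (with $ < everything):
  sorted[0] = $mmmmnn  (last char: 'n')
  sorted[1] = mmmmnn$  (last char: '$')
  sorted[2] = mmmnn$m  (last char: 'm')
  sorted[3] = mmnn$mm  (last char: 'm')
  sorted[4] = mnn$mmm  (last char: 'm')
  sorted[5] = n$mmmmn  (last char: 'n')
  sorted[6] = nn$mmmm  (last char: 'm')
Last column: n$mmmnm
Original string S is at sorted index 1

Answer: n$mmmnm
1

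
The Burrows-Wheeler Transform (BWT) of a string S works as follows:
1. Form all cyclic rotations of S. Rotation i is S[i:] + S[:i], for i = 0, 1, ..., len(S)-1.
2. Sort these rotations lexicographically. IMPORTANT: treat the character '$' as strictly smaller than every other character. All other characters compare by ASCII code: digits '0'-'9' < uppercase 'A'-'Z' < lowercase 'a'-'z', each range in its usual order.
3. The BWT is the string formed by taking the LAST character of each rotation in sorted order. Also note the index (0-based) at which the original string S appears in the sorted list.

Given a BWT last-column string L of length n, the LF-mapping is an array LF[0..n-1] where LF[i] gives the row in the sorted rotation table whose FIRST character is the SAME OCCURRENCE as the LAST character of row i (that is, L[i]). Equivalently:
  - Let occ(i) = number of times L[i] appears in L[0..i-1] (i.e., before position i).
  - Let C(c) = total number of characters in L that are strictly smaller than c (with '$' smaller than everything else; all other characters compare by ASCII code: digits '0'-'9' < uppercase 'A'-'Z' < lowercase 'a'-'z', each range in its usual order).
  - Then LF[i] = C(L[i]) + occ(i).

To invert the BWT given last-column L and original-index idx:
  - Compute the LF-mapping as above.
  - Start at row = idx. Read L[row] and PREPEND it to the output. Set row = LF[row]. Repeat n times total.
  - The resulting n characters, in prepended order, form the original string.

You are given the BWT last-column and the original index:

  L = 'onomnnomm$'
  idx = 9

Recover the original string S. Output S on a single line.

Answer: onnnmmomo$

Derivation:
LF mapping: 7 4 8 1 5 6 9 2 3 0
Walk LF starting at row 9, prepending L[row]:
  step 1: row=9, L[9]='$', prepend. Next row=LF[9]=0
  step 2: row=0, L[0]='o', prepend. Next row=LF[0]=7
  step 3: row=7, L[7]='m', prepend. Next row=LF[7]=2
  step 4: row=2, L[2]='o', prepend. Next row=LF[2]=8
  step 5: row=8, L[8]='m', prepend. Next row=LF[8]=3
  step 6: row=3, L[3]='m', prepend. Next row=LF[3]=1
  step 7: row=1, L[1]='n', prepend. Next row=LF[1]=4
  step 8: row=4, L[4]='n', prepend. Next row=LF[4]=5
  step 9: row=5, L[5]='n', prepend. Next row=LF[5]=6
  step 10: row=6, L[6]='o', prepend. Next row=LF[6]=9
Reversed output: onnnmmomo$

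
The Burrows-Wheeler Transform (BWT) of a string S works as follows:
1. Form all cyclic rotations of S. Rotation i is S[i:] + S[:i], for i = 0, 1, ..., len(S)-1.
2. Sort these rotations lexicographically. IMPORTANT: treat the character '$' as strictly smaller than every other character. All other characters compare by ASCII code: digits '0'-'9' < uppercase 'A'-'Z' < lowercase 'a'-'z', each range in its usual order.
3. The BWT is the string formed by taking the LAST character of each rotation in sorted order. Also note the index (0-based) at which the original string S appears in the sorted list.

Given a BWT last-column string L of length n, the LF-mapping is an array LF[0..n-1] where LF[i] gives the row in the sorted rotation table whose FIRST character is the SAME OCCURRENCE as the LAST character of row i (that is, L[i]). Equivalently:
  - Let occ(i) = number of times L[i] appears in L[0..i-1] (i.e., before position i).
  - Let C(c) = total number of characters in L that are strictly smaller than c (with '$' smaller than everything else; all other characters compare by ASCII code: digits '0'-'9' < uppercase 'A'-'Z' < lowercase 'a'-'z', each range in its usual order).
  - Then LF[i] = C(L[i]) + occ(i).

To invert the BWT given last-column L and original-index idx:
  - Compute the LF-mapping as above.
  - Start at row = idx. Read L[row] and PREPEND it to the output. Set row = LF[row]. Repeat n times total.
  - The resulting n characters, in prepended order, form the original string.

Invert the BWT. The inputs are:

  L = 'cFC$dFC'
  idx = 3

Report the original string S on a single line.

Answer: FCCdFc$

Derivation:
LF mapping: 5 3 1 0 6 4 2
Walk LF starting at row 3, prepending L[row]:
  step 1: row=3, L[3]='$', prepend. Next row=LF[3]=0
  step 2: row=0, L[0]='c', prepend. Next row=LF[0]=5
  step 3: row=5, L[5]='F', prepend. Next row=LF[5]=4
  step 4: row=4, L[4]='d', prepend. Next row=LF[4]=6
  step 5: row=6, L[6]='C', prepend. Next row=LF[6]=2
  step 6: row=2, L[2]='C', prepend. Next row=LF[2]=1
  step 7: row=1, L[1]='F', prepend. Next row=LF[1]=3
Reversed output: FCCdFc$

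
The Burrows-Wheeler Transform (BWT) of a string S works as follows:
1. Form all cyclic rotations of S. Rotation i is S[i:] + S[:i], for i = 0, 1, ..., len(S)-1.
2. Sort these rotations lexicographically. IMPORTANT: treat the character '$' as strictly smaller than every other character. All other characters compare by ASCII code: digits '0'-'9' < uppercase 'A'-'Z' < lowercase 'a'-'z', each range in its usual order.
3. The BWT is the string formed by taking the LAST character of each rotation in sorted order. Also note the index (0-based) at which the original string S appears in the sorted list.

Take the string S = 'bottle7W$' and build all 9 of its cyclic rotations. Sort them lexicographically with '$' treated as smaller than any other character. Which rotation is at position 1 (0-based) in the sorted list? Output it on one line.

All 9 rotations (rotation i = S[i:]+S[:i]):
  rot[0] = bottle7W$
  rot[1] = ottle7W$b
  rot[2] = ttle7W$bo
  rot[3] = tle7W$bot
  rot[4] = le7W$bott
  rot[5] = e7W$bottl
  rot[6] = 7W$bottle
  rot[7] = W$bottle7
  rot[8] = $bottle7W
Sorted (with $ < everything):
  sorted[0] = $bottle7W
  sorted[1] = 7W$bottle
  sorted[2] = W$bottle7
  sorted[3] = bottle7W$
  sorted[4] = e7W$bottl
  sorted[5] = le7W$bott
  sorted[6] = ottle7W$b
  sorted[7] = tle7W$bot
  sorted[8] = ttle7W$bo
sorted[1] = 7W$bottle

Answer: 7W$bottle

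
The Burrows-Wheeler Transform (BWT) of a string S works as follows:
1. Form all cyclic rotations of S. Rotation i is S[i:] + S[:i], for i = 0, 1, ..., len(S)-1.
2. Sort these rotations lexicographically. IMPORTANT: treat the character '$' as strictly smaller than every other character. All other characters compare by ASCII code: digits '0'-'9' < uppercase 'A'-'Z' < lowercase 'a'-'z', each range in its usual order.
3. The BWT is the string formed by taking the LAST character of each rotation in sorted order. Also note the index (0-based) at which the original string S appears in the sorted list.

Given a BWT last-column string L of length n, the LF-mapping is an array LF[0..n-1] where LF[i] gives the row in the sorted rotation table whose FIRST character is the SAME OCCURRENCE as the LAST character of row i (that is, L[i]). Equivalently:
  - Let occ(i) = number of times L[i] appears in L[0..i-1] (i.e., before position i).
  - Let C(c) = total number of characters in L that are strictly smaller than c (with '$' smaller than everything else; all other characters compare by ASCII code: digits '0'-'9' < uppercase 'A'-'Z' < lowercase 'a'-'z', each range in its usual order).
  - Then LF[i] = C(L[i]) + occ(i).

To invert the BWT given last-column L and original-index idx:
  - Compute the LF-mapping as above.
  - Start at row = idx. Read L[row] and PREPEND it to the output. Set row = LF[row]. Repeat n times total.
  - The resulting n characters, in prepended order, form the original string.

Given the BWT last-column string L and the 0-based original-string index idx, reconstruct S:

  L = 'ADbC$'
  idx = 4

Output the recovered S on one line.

LF mapping: 1 3 4 2 0
Walk LF starting at row 4, prepending L[row]:
  step 1: row=4, L[4]='$', prepend. Next row=LF[4]=0
  step 2: row=0, L[0]='A', prepend. Next row=LF[0]=1
  step 3: row=1, L[1]='D', prepend. Next row=LF[1]=3
  step 4: row=3, L[3]='C', prepend. Next row=LF[3]=2
  step 5: row=2, L[2]='b', prepend. Next row=LF[2]=4
Reversed output: bCDA$

Answer: bCDA$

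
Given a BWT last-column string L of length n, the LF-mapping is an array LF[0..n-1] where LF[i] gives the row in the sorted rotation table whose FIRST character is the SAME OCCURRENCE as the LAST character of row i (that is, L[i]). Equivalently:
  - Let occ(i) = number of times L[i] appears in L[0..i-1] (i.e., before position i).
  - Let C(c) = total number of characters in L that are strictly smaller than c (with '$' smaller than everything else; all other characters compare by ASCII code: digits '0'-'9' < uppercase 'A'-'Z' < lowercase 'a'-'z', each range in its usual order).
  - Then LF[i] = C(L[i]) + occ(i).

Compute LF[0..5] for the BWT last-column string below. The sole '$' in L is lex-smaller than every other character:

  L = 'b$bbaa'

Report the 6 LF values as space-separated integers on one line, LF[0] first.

Char counts: '$':1, 'a':2, 'b':3
C (first-col start): C('$')=0, C('a')=1, C('b')=3
L[0]='b': occ=0, LF[0]=C('b')+0=3+0=3
L[1]='$': occ=0, LF[1]=C('$')+0=0+0=0
L[2]='b': occ=1, LF[2]=C('b')+1=3+1=4
L[3]='b': occ=2, LF[3]=C('b')+2=3+2=5
L[4]='a': occ=0, LF[4]=C('a')+0=1+0=1
L[5]='a': occ=1, LF[5]=C('a')+1=1+1=2

Answer: 3 0 4 5 1 2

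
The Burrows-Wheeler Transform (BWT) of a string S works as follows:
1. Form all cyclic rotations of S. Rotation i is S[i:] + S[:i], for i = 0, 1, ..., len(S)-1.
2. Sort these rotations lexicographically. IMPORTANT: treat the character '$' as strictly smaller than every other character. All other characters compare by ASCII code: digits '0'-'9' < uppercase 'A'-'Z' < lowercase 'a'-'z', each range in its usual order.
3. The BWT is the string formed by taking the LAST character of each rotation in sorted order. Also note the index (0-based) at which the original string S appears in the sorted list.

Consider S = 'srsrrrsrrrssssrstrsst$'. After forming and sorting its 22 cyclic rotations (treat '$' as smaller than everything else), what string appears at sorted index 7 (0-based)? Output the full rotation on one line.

Answer: rssssrstrsst$srsrrrsrr

Derivation:
All 22 rotations (rotation i = S[i:]+S[:i]):
  rot[0] = srsrrrsrrrssssrstrsst$
  rot[1] = rsrrrsrrrssssrstrsst$s
  rot[2] = srrrsrrrssssrstrsst$sr
  rot[3] = rrrsrrrssssrstrsst$srs
  rot[4] = rrsrrrssssrstrsst$srsr
  rot[5] = rsrrrssssrstrsst$srsrr
  rot[6] = srrrssssrstrsst$srsrrr
  rot[7] = rrrssssrstrsst$srsrrrs
  rot[8] = rrssssrstrsst$srsrrrsr
  rot[9] = rssssrstrsst$srsrrrsrr
  rot[10] = ssssrstrsst$srsrrrsrrr
  rot[11] = sssrstrsst$srsrrrsrrrs
  rot[12] = ssrstrsst$srsrrrsrrrss
  rot[13] = srstrsst$srsrrrsrrrsss
  rot[14] = rstrsst$srsrrrsrrrssss
  rot[15] = strsst$srsrrrsrrrssssr
  rot[16] = trsst$srsrrrsrrrssssrs
  rot[17] = rsst$srsrrrsrrrssssrst
  rot[18] = sst$srsrrrsrrrssssrstr
  rot[19] = st$srsrrrsrrrssssrstrs
  rot[20] = t$srsrrrsrrrssssrstrss
  rot[21] = $srsrrrsrrrssssrstrsst
Sorted (with $ < everything):
  sorted[0] = $srsrrrsrrrssssrstrsst
  sorted[1] = rrrsrrrssssrstrsst$srs
  sorted[2] = rrrssssrstrsst$srsrrrs
  sorted[3] = rrsrrrssssrstrsst$srsr
  sorted[4] = rrssssrstrsst$srsrrrsr
  sorted[5] = rsrrrsrrrssssrstrsst$s
  sorted[6] = rsrrrssssrstrsst$srsrr
  sorted[7] = rssssrstrsst$srsrrrsrr
  sorted[8] = rsst$srsrrrsrrrssssrst
  sorted[9] = rstrsst$srsrrrsrrrssss
  sorted[10] = srrrsrrrssssrstrsst$sr
  sorted[11] = srrrssssrstrsst$srsrrr
  sorted[12] = srsrrrsrrrssssrstrsst$
  sorted[13] = srstrsst$srsrrrsrrrsss
  sorted[14] = ssrstrsst$srsrrrsrrrss
  sorted[15] = sssrstrsst$srsrrrsrrrs
  sorted[16] = ssssrstrsst$srsrrrsrrr
  sorted[17] = sst$srsrrrsrrrssssrstr
  sorted[18] = st$srsrrrsrrrssssrstrs
  sorted[19] = strsst$srsrrrsrrrssssr
  sorted[20] = t$srsrrrsrrrssssrstrss
  sorted[21] = trsst$srsrrrsrrrssssrs
sorted[7] = rssssrstrsst$srsrrrsrr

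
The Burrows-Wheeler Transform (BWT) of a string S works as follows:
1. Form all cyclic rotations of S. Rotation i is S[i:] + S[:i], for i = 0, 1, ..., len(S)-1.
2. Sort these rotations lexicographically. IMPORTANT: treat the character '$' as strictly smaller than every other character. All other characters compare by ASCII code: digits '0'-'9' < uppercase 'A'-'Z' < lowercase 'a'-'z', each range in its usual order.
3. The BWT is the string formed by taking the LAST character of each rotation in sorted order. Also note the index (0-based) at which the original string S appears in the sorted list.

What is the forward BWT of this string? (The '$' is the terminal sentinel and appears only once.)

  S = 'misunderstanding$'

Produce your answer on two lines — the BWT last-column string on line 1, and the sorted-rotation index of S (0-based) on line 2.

Answer: gtnndndm$uaieriss
8

Derivation:
All 17 rotations (rotation i = S[i:]+S[:i]):
  rot[0] = misunderstanding$
  rot[1] = isunderstanding$m
  rot[2] = sunderstanding$mi
  rot[3] = understanding$mis
  rot[4] = nderstanding$misu
  rot[5] = derstanding$misun
  rot[6] = erstanding$misund
  rot[7] = rstanding$misunde
  rot[8] = standing$misunder
  rot[9] = tanding$misunders
  rot[10] = anding$misunderst
  rot[11] = nding$misundersta
  rot[12] = ding$misunderstan
  rot[13] = ing$misunderstand
  rot[14] = ng$misunderstandi
  rot[15] = g$misunderstandin
  rot[16] = $misunderstanding
Sorted (with $ < everything):
  sorted[0] = $misunderstanding  (last char: 'g')
  sorted[1] = anding$misunderst  (last char: 't')
  sorted[2] = derstanding$misun  (last char: 'n')
  sorted[3] = ding$misunderstan  (last char: 'n')
  sorted[4] = erstanding$misund  (last char: 'd')
  sorted[5] = g$misunderstandin  (last char: 'n')
  sorted[6] = ing$misunderstand  (last char: 'd')
  sorted[7] = isunderstanding$m  (last char: 'm')
  sorted[8] = misunderstanding$  (last char: '$')
  sorted[9] = nderstanding$misu  (last char: 'u')
  sorted[10] = nding$misundersta  (last char: 'a')
  sorted[11] = ng$misunderstandi  (last char: 'i')
  sorted[12] = rstanding$misunde  (last char: 'e')
  sorted[13] = standing$misunder  (last char: 'r')
  sorted[14] = sunderstanding$mi  (last char: 'i')
  sorted[15] = tanding$misunders  (last char: 's')
  sorted[16] = understanding$mis  (last char: 's')
Last column: gtnndndm$uaieriss
Original string S is at sorted index 8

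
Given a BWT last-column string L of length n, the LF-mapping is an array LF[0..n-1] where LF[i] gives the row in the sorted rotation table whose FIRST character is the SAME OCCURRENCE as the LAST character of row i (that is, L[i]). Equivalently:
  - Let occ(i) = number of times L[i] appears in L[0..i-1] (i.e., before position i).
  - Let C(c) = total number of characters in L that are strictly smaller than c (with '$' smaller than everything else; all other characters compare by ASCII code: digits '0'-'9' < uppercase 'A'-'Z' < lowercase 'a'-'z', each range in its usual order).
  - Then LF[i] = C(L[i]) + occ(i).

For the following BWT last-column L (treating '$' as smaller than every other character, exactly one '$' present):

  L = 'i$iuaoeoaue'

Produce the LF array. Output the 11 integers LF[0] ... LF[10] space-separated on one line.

Char counts: '$':1, 'a':2, 'e':2, 'i':2, 'o':2, 'u':2
C (first-col start): C('$')=0, C('a')=1, C('e')=3, C('i')=5, C('o')=7, C('u')=9
L[0]='i': occ=0, LF[0]=C('i')+0=5+0=5
L[1]='$': occ=0, LF[1]=C('$')+0=0+0=0
L[2]='i': occ=1, LF[2]=C('i')+1=5+1=6
L[3]='u': occ=0, LF[3]=C('u')+0=9+0=9
L[4]='a': occ=0, LF[4]=C('a')+0=1+0=1
L[5]='o': occ=0, LF[5]=C('o')+0=7+0=7
L[6]='e': occ=0, LF[6]=C('e')+0=3+0=3
L[7]='o': occ=1, LF[7]=C('o')+1=7+1=8
L[8]='a': occ=1, LF[8]=C('a')+1=1+1=2
L[9]='u': occ=1, LF[9]=C('u')+1=9+1=10
L[10]='e': occ=1, LF[10]=C('e')+1=3+1=4

Answer: 5 0 6 9 1 7 3 8 2 10 4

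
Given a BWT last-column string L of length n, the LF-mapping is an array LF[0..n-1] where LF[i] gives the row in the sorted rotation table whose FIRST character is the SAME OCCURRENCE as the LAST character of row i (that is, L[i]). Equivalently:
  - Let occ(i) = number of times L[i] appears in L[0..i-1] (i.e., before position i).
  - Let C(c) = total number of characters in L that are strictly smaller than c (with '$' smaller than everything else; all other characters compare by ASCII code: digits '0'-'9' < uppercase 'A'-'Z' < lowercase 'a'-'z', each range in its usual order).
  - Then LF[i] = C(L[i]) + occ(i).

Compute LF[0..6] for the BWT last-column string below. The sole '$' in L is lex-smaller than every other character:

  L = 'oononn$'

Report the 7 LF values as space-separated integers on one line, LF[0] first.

Char counts: '$':1, 'n':3, 'o':3
C (first-col start): C('$')=0, C('n')=1, C('o')=4
L[0]='o': occ=0, LF[0]=C('o')+0=4+0=4
L[1]='o': occ=1, LF[1]=C('o')+1=4+1=5
L[2]='n': occ=0, LF[2]=C('n')+0=1+0=1
L[3]='o': occ=2, LF[3]=C('o')+2=4+2=6
L[4]='n': occ=1, LF[4]=C('n')+1=1+1=2
L[5]='n': occ=2, LF[5]=C('n')+2=1+2=3
L[6]='$': occ=0, LF[6]=C('$')+0=0+0=0

Answer: 4 5 1 6 2 3 0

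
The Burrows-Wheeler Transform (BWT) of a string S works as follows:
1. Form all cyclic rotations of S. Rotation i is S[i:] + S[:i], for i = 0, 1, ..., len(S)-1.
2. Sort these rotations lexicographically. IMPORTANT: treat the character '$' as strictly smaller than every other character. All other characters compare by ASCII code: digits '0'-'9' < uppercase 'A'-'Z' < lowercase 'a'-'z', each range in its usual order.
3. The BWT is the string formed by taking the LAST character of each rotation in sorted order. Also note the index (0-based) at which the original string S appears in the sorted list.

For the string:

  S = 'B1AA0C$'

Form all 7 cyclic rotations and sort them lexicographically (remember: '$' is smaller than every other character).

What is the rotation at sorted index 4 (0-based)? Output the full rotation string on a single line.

Answer: AA0C$B1

Derivation:
All 7 rotations (rotation i = S[i:]+S[:i]):
  rot[0] = B1AA0C$
  rot[1] = 1AA0C$B
  rot[2] = AA0C$B1
  rot[3] = A0C$B1A
  rot[4] = 0C$B1AA
  rot[5] = C$B1AA0
  rot[6] = $B1AA0C
Sorted (with $ < everything):
  sorted[0] = $B1AA0C
  sorted[1] = 0C$B1AA
  sorted[2] = 1AA0C$B
  sorted[3] = A0C$B1A
  sorted[4] = AA0C$B1
  sorted[5] = B1AA0C$
  sorted[6] = C$B1AA0
sorted[4] = AA0C$B1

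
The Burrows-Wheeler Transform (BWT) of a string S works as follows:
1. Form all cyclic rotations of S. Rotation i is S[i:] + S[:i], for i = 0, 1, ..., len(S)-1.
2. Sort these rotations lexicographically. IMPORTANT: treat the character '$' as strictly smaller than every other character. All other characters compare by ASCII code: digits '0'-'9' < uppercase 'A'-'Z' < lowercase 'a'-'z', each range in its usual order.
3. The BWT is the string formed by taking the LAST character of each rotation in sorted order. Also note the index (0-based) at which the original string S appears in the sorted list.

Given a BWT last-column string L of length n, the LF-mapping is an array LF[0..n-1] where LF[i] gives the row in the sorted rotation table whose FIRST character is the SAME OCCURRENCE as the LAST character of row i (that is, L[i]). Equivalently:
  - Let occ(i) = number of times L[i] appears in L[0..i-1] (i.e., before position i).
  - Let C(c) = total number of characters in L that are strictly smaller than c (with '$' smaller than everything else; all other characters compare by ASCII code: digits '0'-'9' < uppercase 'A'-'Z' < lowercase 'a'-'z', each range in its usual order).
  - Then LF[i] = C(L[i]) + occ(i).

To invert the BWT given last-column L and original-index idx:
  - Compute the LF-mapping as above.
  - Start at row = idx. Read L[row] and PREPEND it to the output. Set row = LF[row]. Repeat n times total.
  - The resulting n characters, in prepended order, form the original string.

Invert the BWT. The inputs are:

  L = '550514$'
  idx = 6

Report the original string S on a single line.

Answer: 545015$

Derivation:
LF mapping: 4 5 1 6 2 3 0
Walk LF starting at row 6, prepending L[row]:
  step 1: row=6, L[6]='$', prepend. Next row=LF[6]=0
  step 2: row=0, L[0]='5', prepend. Next row=LF[0]=4
  step 3: row=4, L[4]='1', prepend. Next row=LF[4]=2
  step 4: row=2, L[2]='0', prepend. Next row=LF[2]=1
  step 5: row=1, L[1]='5', prepend. Next row=LF[1]=5
  step 6: row=5, L[5]='4', prepend. Next row=LF[5]=3
  step 7: row=3, L[3]='5', prepend. Next row=LF[3]=6
Reversed output: 545015$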